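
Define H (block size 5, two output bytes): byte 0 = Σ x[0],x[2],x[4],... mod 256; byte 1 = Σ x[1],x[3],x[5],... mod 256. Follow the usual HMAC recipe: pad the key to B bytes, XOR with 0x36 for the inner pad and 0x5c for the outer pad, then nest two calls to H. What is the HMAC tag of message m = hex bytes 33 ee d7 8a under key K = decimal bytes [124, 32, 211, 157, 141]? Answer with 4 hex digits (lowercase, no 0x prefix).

Key decimal bytes [124, 32, 211, 157, 141] = 7c 20 d3 9d 8d is exactly B = 5 bytes: K' = 7c 20 d3 9d 8d.
K' ⊕ ipad = 4a 16 e5 ab bb.  K' ⊕ opad = 20 7c 8f c1 d1.
Inner input = (K'⊕ipad) ∥ m = 4a 16 e5 ab bb ∥ 33 ee d7 8a.
Inner hash: even-index sum = 866 mod 256 = 98; odd-index sum = 459 mod 256 = 203 → 62 cb.
Outer input = (K'⊕opad) ∥ inner = 20 7c 8f c1 d1 ∥ 62 cb.
Outer hash (tag): even-index sum = 587 mod 256 = 75; odd-index sum = 415 mod 256 = 159 → 4b 9f.

4b9f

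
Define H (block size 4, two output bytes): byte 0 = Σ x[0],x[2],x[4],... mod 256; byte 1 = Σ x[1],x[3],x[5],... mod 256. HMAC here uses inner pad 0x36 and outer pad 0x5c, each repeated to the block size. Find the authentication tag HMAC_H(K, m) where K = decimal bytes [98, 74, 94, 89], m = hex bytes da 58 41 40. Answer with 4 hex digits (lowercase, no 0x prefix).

Key decimal bytes [98, 74, 94, 89] = 62 4a 5e 59 is exactly B = 4 bytes: K' = 62 4a 5e 59.
K' ⊕ ipad = 54 7c 68 6f.  K' ⊕ opad = 3e 16 02 05.
Inner input = (K'⊕ipad) ∥ m = 54 7c 68 6f ∥ da 58 41 40.
Inner hash: even-index sum = 471 mod 256 = 215; odd-index sum = 387 mod 256 = 131 → d7 83.
Outer input = (K'⊕opad) ∥ inner = 3e 16 02 05 ∥ d7 83.
Outer hash (tag): even-index sum = 279 mod 256 = 23; odd-index sum = 158 mod 256 = 158 → 17 9e.

179e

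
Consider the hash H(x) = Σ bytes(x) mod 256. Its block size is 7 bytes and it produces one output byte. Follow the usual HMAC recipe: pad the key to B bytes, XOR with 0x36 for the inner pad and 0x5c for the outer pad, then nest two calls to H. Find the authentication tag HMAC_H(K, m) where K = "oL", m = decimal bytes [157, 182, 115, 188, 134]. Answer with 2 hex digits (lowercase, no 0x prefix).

f8

Key "oL" = 6f 4c is 2 bytes ≤ B = 7; zero-pad to 7 bytes: K' = 6f 4c 00 00 00 00 00.
K' ⊕ ipad = 59 7a 36 36 36 36 36.  K' ⊕ opad = 33 10 5c 5c 5c 5c 5c.
Inner input = (K'⊕ipad) ∥ m = 59 7a 36 36 36 36 36 ∥ 9d b6 73 bc 86.
Inner hash: sum = 89+122+54+54+54+54+54+157+182+115+188+134 = 1257; mod 256 = 233 → e9.
Outer input = (K'⊕opad) ∥ inner = 33 10 5c 5c 5c 5c 5c ∥ e9.
Outer hash (tag): sum = 51+16+92+92+92+92+92+233 = 760; mod 256 = 248 → f8.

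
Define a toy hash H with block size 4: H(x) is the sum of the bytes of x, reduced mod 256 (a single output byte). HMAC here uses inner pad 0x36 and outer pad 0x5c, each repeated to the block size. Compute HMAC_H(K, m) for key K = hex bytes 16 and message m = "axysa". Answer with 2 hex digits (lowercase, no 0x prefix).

Key hex bytes 16 is 1 byte ≤ B = 4; zero-pad to 4 bytes: K' = 16 00 00 00.
K' ⊕ ipad = 20 36 36 36.  K' ⊕ opad = 4a 5c 5c 5c.
Inner input = (K'⊕ipad) ∥ m = 20 36 36 36 ∥ 61 78 79 73 61.
Inner hash: sum = 32+54+54+54+97+120+121+115+97 = 744; mod 256 = 232 → e8.
Outer input = (K'⊕opad) ∥ inner = 4a 5c 5c 5c ∥ e8.
Outer hash (tag): sum = 74+92+92+92+232 = 582; mod 256 = 70 → 46.

46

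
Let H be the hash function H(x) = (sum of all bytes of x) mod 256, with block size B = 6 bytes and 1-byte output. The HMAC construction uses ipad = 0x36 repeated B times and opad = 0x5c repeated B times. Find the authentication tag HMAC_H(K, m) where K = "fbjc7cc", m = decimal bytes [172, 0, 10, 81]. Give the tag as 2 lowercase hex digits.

Key "fbjc7cc" = 66 62 6a 63 37 63 63 is 7 bytes > B = 6, so hash it first: H(key) = 92, then zero-pad to 6 bytes: K' = 92 00 00 00 00 00.
K' ⊕ ipad = a4 36 36 36 36 36.  K' ⊕ opad = ce 5c 5c 5c 5c 5c.
Inner input = (K'⊕ipad) ∥ m = a4 36 36 36 36 36 ∥ ac 00 0a 51.
Inner hash: sum = 164+54+54+54+54+54+172+0+10+81 = 697; mod 256 = 185 → b9.
Outer input = (K'⊕opad) ∥ inner = ce 5c 5c 5c 5c 5c ∥ b9.
Outer hash (tag): sum = 206+92+92+92+92+92+185 = 851; mod 256 = 83 → 53.

53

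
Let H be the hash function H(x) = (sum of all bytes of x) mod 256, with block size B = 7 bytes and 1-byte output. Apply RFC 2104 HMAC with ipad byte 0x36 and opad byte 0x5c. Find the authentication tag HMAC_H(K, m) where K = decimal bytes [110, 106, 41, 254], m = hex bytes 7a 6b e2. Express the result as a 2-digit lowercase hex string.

Key decimal bytes [110, 106, 41, 254] = 6e 6a 29 fe is 4 bytes ≤ B = 7; zero-pad to 7 bytes: K' = 6e 6a 29 fe 00 00 00.
K' ⊕ ipad = 58 5c 1f c8 36 36 36.  K' ⊕ opad = 32 36 75 a2 5c 5c 5c.
Inner input = (K'⊕ipad) ∥ m = 58 5c 1f c8 36 36 36 ∥ 7a 6b e2.
Inner hash: sum = 88+92+31+200+54+54+54+122+107+226 = 1028; mod 256 = 4 → 04.
Outer input = (K'⊕opad) ∥ inner = 32 36 75 a2 5c 5c 5c ∥ 04.
Outer hash (tag): sum = 50+54+117+162+92+92+92+4 = 663; mod 256 = 151 → 97.

97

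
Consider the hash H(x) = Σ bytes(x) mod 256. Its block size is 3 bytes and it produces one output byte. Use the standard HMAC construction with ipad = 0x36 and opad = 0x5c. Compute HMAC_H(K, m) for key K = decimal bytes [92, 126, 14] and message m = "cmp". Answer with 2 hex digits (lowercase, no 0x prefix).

Key decimal bytes [92, 126, 14] = 5c 7e 0e is exactly B = 3 bytes: K' = 5c 7e 0e.
K' ⊕ ipad = 6a 48 38.  K' ⊕ opad = 00 22 52.
Inner input = (K'⊕ipad) ∥ m = 6a 48 38 ∥ 63 6d 70.
Inner hash: sum = 106+72+56+99+109+112 = 554; mod 256 = 42 → 2a.
Outer input = (K'⊕opad) ∥ inner = 00 22 52 ∥ 2a.
Outer hash (tag): sum = 0+34+82+42 = 158 → 9e.

9e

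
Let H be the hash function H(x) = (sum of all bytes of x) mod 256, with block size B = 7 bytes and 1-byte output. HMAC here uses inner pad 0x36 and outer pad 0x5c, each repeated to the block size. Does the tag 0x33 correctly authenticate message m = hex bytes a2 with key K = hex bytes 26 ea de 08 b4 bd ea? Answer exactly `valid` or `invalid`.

Key hex bytes 26 ea de 08 b4 bd ea is exactly B = 7 bytes: K' = 26 ea de 08 b4 bd ea.
K' ⊕ ipad = 10 dc e8 3e 82 8b dc; K' ⊕ opad = 7a b6 82 54 e8 e1 b6.
Inner hash: sum = 16+220+232+62+130+139+220+162 = 1181; mod 256 = 157 → 9d.
Outer hash (recomputed tag): sum = 122+182+130+84+232+225+182+157 = 1314; mod 256 = 34 → 22.
Recomputed tag = 22; claimed = 33 → mismatch.

invalid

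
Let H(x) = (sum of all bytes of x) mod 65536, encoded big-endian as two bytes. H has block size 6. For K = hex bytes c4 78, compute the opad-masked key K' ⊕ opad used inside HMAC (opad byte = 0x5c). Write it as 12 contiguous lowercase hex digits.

98245c5c5c5c

Key hex bytes c4 78 is 2 bytes ≤ B = 6; zero-pad to 6 bytes: K' = c4 78 00 00 00 00.
XOR each byte with 0x5c: c4⊕5c=98, 78⊕5c=24, 00⊕5c=5c, 00⊕5c=5c, 00⊕5c=5c, 00⊕5c=5c.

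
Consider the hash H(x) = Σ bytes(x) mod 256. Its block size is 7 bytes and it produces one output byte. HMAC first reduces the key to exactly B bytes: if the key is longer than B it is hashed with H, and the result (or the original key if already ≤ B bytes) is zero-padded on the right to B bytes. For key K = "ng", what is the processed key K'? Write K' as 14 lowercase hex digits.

6e670000000000

Key "ng" = 6e 67 is 2 bytes ≤ B = 7; zero-pad to 7 bytes: K' = 6e 67 00 00 00 00 00.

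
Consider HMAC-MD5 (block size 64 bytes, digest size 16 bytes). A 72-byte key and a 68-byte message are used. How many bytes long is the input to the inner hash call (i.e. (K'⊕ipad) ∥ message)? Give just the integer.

Key is 72 > 64 bytes, so it is hashed to 16 bytes then zero-padded to 64: |K'| = 64.
Inner input = (K'⊕ipad) ∥ m → 64 + 68 = 132 bytes.

132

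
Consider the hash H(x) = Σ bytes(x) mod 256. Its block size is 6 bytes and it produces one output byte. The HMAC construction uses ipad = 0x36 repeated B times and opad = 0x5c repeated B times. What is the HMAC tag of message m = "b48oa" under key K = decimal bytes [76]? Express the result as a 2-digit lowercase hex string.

02

Key decimal bytes [76] = 4c is 1 byte ≤ B = 6; zero-pad to 6 bytes: K' = 4c 00 00 00 00 00.
K' ⊕ ipad = 7a 36 36 36 36 36.  K' ⊕ opad = 10 5c 5c 5c 5c 5c.
Inner input = (K'⊕ipad) ∥ m = 7a 36 36 36 36 36 ∥ 62 34 38 6f 61.
Inner hash: sum = 122+54+54+54+54+54+98+52+56+111+97 = 806; mod 256 = 38 → 26.
Outer input = (K'⊕opad) ∥ inner = 10 5c 5c 5c 5c 5c ∥ 26.
Outer hash (tag): sum = 16+92+92+92+92+92+38 = 514; mod 256 = 2 → 02.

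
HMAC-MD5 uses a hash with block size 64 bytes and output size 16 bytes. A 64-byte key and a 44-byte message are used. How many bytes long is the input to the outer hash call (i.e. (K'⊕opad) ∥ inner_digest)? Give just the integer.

80

Key is 64 ≤ 64 bytes, zero-padded: |K'| = 64.
Outer input = (K'⊕opad) ∥ H(inner) → 64 + 16 = 80 bytes.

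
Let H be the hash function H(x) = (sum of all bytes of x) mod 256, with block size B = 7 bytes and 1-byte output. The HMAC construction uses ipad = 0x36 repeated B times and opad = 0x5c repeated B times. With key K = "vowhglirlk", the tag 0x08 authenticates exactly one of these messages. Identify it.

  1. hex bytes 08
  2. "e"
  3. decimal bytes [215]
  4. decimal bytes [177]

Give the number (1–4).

Key "vowhglirlk" = 76 6f 77 68 67 6c 69 72 6c 6b is 10 bytes > B = 7, so hash it first: H(key) = 49, then zero-pad to 7 bytes: K' = 49 00 00 00 00 00 00.
K' ⊕ ipad = 7f 36 36 36 36 36 36; K' ⊕ opad = 15 5c 5c 5c 5c 5c 5c.
m1: inner = H(7f 36 36 36 36 36 36 08) = cb; tag = H(15 5c 5c 5c 5c 5c 5c cb) = 08 ← matches
m2: inner = H(7f 36 36 36 36 36 36 65) = 28; tag = H(15 5c 5c 5c 5c 5c 5c 28) = 65
m3: inner = H(7f 36 36 36 36 36 36 d7) = 9a; tag = H(15 5c 5c 5c 5c 5c 5c 9a) = d7
m4: inner = H(7f 36 36 36 36 36 36 b1) = 74; tag = H(15 5c 5c 5c 5c 5c 5c 74) = b1

1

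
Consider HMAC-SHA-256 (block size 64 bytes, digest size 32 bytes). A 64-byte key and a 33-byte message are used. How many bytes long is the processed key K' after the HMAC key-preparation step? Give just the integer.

Key is 64 ≤ 64 bytes, zero-padded: |K'| = 64.

64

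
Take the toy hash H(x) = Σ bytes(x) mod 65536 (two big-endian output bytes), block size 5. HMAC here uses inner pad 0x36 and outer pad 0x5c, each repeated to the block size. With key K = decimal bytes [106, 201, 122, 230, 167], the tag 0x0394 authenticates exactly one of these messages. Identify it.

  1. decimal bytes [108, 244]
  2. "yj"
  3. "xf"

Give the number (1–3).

Key decimal bytes [106, 201, 122, 230, 167] = 6a c9 7a e6 a7 is exactly B = 5 bytes: K' = 6a c9 7a e6 a7.
K' ⊕ ipad = 5c ff 4c d0 91; K' ⊕ opad = 36 95 26 ba fb.
m1: inner = H(5c ff 4c d0 91 6c f4) = 04 68; tag = H(36 95 26 ba fb 04 68) = 0312
m2: inner = H(5c ff 4c d0 91 79 6a) = 03 eb; tag = H(36 95 26 ba fb 03 eb) = 0394 ← matches
m3: inner = H(5c ff 4c d0 91 78 66) = 03 e6; tag = H(36 95 26 ba fb 03 e6) = 038f

2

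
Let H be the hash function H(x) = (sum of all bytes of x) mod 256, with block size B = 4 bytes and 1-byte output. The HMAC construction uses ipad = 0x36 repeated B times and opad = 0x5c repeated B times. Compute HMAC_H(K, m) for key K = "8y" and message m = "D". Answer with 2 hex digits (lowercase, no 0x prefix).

Key "8y" = 38 79 is 2 bytes ≤ B = 4; zero-pad to 4 bytes: K' = 38 79 00 00.
K' ⊕ ipad = 0e 4f 36 36.  K' ⊕ opad = 64 25 5c 5c.
Inner input = (K'⊕ipad) ∥ m = 0e 4f 36 36 ∥ 44.
Inner hash: sum = 14+79+54+54+68 = 269; mod 256 = 13 → 0d.
Outer input = (K'⊕opad) ∥ inner = 64 25 5c 5c ∥ 0d.
Outer hash (tag): sum = 100+37+92+92+13 = 334; mod 256 = 78 → 4e.

4e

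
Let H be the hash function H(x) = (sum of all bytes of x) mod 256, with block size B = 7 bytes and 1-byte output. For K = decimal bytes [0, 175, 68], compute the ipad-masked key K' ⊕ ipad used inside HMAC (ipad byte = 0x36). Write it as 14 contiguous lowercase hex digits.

36997236363636

Key decimal bytes [0, 175, 68] = 00 af 44 is 3 bytes ≤ B = 7; zero-pad to 7 bytes: K' = 00 af 44 00 00 00 00.
XOR each byte with 0x36: 00⊕36=36, af⊕36=99, 44⊕36=72, 00⊕36=36, 00⊕36=36, 00⊕36=36, 00⊕36=36.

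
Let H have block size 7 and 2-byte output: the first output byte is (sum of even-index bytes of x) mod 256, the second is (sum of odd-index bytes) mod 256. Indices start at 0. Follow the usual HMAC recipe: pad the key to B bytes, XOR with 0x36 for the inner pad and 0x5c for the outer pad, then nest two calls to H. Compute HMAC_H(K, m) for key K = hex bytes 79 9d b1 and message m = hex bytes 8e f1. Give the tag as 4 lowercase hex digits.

6fac

Key hex bytes 79 9d b1 is 3 bytes ≤ B = 7; zero-pad to 7 bytes: K' = 79 9d b1 00 00 00 00.
K' ⊕ ipad = 4f ab 87 36 36 36 36.  K' ⊕ opad = 25 c1 ed 5c 5c 5c 5c.
Inner input = (K'⊕ipad) ∥ m = 4f ab 87 36 36 36 36 ∥ 8e f1.
Inner hash: even-index sum = 563 mod 256 = 51; odd-index sum = 421 mod 256 = 165 → 33 a5.
Outer input = (K'⊕opad) ∥ inner = 25 c1 ed 5c 5c 5c 5c ∥ 33 a5.
Outer hash (tag): even-index sum = 623 mod 256 = 111; odd-index sum = 428 mod 256 = 172 → 6f ac.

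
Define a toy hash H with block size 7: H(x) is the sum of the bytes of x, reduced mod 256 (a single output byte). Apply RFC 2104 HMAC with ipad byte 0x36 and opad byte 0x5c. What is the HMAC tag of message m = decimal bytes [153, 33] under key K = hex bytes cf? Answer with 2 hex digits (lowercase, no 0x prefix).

Key hex bytes cf is 1 byte ≤ B = 7; zero-pad to 7 bytes: K' = cf 00 00 00 00 00 00.
K' ⊕ ipad = f9 36 36 36 36 36 36.  K' ⊕ opad = 93 5c 5c 5c 5c 5c 5c.
Inner input = (K'⊕ipad) ∥ m = f9 36 36 36 36 36 36 ∥ 99 21.
Inner hash: sum = 249+54+54+54+54+54+54+153+33 = 759; mod 256 = 247 → f7.
Outer input = (K'⊕opad) ∥ inner = 93 5c 5c 5c 5c 5c 5c ∥ f7.
Outer hash (tag): sum = 147+92+92+92+92+92+92+247 = 946; mod 256 = 178 → b2.

b2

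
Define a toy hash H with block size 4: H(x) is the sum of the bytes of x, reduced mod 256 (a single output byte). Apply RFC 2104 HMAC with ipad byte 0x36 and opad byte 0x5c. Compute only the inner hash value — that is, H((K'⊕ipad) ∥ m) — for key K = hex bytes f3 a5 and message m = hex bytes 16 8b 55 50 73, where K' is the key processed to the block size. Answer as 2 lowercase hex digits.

Key hex bytes f3 a5 is 2 bytes ≤ B = 4; zero-pad to 4 bytes: K' = f3 a5 00 00.
K' ⊕ ipad = c5 93 36 36.
Inner input = c5 93 36 36 ∥ 16 8b 55 50 73.
Inner hash: sum = 197+147+54+54+22+139+85+80+115 = 893; mod 256 = 125 → 7d.

7d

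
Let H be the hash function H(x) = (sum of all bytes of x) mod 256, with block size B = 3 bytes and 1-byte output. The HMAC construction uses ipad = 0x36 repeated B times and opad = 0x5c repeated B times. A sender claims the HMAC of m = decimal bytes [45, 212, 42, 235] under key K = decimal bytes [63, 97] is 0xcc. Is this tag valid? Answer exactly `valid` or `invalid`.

invalid

Key decimal bytes [63, 97] = 3f 61 is 2 bytes ≤ B = 3; zero-pad to 3 bytes: K' = 3f 61 00.
K' ⊕ ipad = 09 57 36; K' ⊕ opad = 63 3d 5c.
Inner hash: sum = 9+87+54+45+212+42+235 = 684; mod 256 = 172 → ac.
Outer hash (recomputed tag): sum = 99+61+92+172 = 424; mod 256 = 168 → a8.
Recomputed tag = a8; claimed = cc → mismatch.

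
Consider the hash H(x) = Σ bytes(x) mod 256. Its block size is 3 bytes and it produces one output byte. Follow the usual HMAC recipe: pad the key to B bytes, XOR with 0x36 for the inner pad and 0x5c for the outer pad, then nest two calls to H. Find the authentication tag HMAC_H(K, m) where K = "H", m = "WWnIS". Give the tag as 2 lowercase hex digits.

Key "H" = 48 is 1 byte ≤ B = 3; zero-pad to 3 bytes: K' = 48 00 00.
K' ⊕ ipad = 7e 36 36.  K' ⊕ opad = 14 5c 5c.
Inner input = (K'⊕ipad) ∥ m = 7e 36 36 ∥ 57 57 6e 49 53.
Inner hash: sum = 126+54+54+87+87+110+73+83 = 674; mod 256 = 162 → a2.
Outer input = (K'⊕opad) ∥ inner = 14 5c 5c ∥ a2.
Outer hash (tag): sum = 20+92+92+162 = 366; mod 256 = 110 → 6e.

6e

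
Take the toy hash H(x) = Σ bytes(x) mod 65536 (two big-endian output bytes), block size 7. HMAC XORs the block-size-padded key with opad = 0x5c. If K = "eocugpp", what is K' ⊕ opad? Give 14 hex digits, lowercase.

39333f293b2c2c

Key "eocugpp" = 65 6f 63 75 67 70 70 is exactly B = 7 bytes: K' = 65 6f 63 75 67 70 70.
XOR each byte with 0x5c: 65⊕5c=39, 6f⊕5c=33, 63⊕5c=3f, 75⊕5c=29, 67⊕5c=3b, 70⊕5c=2c, 70⊕5c=2c.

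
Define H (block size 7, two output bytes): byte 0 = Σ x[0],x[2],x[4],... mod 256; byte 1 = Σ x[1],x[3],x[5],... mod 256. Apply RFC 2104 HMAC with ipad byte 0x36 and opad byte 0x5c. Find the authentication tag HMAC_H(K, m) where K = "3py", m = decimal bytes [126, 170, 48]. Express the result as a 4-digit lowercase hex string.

ac4e

Key "3py" = 33 70 79 is 3 bytes ≤ B = 7; zero-pad to 7 bytes: K' = 33 70 79 00 00 00 00.
K' ⊕ ipad = 05 46 4f 36 36 36 36.  K' ⊕ opad = 6f 2c 25 5c 5c 5c 5c.
Inner input = (K'⊕ipad) ∥ m = 05 46 4f 36 36 36 36 ∥ 7e aa 30.
Inner hash: even-index sum = 362 mod 256 = 106; odd-index sum = 352 mod 256 = 96 → 6a 60.
Outer input = (K'⊕opad) ∥ inner = 6f 2c 25 5c 5c 5c 5c ∥ 6a 60.
Outer hash (tag): even-index sum = 428 mod 256 = 172; odd-index sum = 334 mod 256 = 78 → ac 4e.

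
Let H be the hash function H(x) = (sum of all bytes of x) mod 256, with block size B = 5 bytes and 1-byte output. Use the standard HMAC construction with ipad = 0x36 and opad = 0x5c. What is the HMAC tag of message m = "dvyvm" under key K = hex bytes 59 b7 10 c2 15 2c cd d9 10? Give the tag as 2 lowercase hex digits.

Key hex bytes 59 b7 10 c2 15 2c cd d9 10 is 9 bytes > B = 5, so hash it first: H(key) = d9, then zero-pad to 5 bytes: K' = d9 00 00 00 00.
K' ⊕ ipad = ef 36 36 36 36.  K' ⊕ opad = 85 5c 5c 5c 5c.
Inner input = (K'⊕ipad) ∥ m = ef 36 36 36 36 ∥ 64 76 79 76 6d.
Inner hash: sum = 239+54+54+54+54+100+118+121+118+109 = 1021; mod 256 = 253 → fd.
Outer input = (K'⊕opad) ∥ inner = 85 5c 5c 5c 5c ∥ fd.
Outer hash (tag): sum = 133+92+92+92+92+253 = 754; mod 256 = 242 → f2.

f2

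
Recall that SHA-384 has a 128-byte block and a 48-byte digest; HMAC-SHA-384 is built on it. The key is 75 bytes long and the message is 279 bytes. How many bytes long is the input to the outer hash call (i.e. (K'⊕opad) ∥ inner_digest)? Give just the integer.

Key is 75 ≤ 128 bytes, zero-padded: |K'| = 128.
Outer input = (K'⊕opad) ∥ H(inner) → 128 + 48 = 176 bytes.

176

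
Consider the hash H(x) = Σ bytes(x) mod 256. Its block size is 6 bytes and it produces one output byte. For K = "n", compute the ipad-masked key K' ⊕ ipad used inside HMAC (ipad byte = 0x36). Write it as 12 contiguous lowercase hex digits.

583636363636

Key "n" = 6e is 1 byte ≤ B = 6; zero-pad to 6 bytes: K' = 6e 00 00 00 00 00.
XOR each byte with 0x36: 6e⊕36=58, 00⊕36=36, 00⊕36=36, 00⊕36=36, 00⊕36=36, 00⊕36=36.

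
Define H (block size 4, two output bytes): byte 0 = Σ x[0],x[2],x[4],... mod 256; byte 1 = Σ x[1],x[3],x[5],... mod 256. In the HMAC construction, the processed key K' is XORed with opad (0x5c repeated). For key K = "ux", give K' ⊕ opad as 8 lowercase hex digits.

29245c5c

Key "ux" = 75 78 is 2 bytes ≤ B = 4; zero-pad to 4 bytes: K' = 75 78 00 00.
XOR each byte with 0x5c: 75⊕5c=29, 78⊕5c=24, 00⊕5c=5c, 00⊕5c=5c.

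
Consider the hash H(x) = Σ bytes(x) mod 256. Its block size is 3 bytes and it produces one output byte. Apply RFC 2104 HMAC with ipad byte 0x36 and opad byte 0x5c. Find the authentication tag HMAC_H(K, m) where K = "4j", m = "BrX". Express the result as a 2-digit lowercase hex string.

Key "4j" = 34 6a is 2 bytes ≤ B = 3; zero-pad to 3 bytes: K' = 34 6a 00.
K' ⊕ ipad = 02 5c 36.  K' ⊕ opad = 68 36 5c.
Inner input = (K'⊕ipad) ∥ m = 02 5c 36 ∥ 42 72 58.
Inner hash: sum = 2+92+54+66+114+88 = 416; mod 256 = 160 → a0.
Outer input = (K'⊕opad) ∥ inner = 68 36 5c ∥ a0.
Outer hash (tag): sum = 104+54+92+160 = 410; mod 256 = 154 → 9a.

9a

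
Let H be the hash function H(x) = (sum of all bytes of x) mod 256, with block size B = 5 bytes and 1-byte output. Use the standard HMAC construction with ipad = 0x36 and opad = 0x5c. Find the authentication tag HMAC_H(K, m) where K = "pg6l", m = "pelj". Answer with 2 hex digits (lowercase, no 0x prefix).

2f

Key "pg6l" = 70 67 36 6c is 4 bytes ≤ B = 5; zero-pad to 5 bytes: K' = 70 67 36 6c 00.
K' ⊕ ipad = 46 51 00 5a 36.  K' ⊕ opad = 2c 3b 6a 30 5c.
Inner input = (K'⊕ipad) ∥ m = 46 51 00 5a 36 ∥ 70 65 6c 6a.
Inner hash: sum = 70+81+0+90+54+112+101+108+106 = 722; mod 256 = 210 → d2.
Outer input = (K'⊕opad) ∥ inner = 2c 3b 6a 30 5c ∥ d2.
Outer hash (tag): sum = 44+59+106+48+92+210 = 559; mod 256 = 47 → 2f.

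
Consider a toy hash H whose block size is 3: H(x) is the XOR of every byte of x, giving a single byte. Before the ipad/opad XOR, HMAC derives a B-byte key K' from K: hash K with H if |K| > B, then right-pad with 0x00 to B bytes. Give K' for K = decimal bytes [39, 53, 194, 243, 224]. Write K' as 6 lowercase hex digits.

c30000

|K| = 5 > B = 3, so first hash the key.
H(K): XOR 27⊕35⊕c2⊕f3⊕e0 = c3.
Zero-pad H(K) = c3 to 3 bytes: K' = c3 00 00.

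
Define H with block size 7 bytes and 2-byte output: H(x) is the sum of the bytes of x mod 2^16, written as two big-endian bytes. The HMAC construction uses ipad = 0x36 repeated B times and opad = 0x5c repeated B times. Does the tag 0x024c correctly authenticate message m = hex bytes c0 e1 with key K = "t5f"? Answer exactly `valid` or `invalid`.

Key "t5f" = 74 35 66 is 3 bytes ≤ B = 7; zero-pad to 7 bytes: K' = 74 35 66 00 00 00 00.
K' ⊕ ipad = 42 03 50 36 36 36 36; K' ⊕ opad = 28 69 3a 5c 5c 5c 5c.
Inner hash: sum = 66+3+80+54+54+54+54+192+225 = 782 → 03 0e.
Outer hash (recomputed tag): sum = 40+105+58+92+92+92+92+3+14 = 588 → 02 4c.
Recomputed tag = 024c; claimed = 024c → match.

valid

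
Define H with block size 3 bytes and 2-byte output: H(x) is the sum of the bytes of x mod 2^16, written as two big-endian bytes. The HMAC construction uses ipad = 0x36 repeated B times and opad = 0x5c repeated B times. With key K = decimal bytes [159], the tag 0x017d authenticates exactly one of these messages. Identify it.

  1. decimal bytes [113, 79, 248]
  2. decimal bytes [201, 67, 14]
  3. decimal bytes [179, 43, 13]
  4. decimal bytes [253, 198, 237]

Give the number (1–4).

Key decimal bytes [159] = 9f is 1 byte ≤ B = 3; zero-pad to 3 bytes: K' = 9f 00 00.
K' ⊕ ipad = a9 36 36; K' ⊕ opad = c3 5c 5c.
m1: inner = H(a9 36 36 71 4f f8) = 02 cd; tag = H(c3 5c 5c 02 cd) = 024a
m2: inner = H(a9 36 36 c9 43 0e) = 02 2f; tag = H(c3 5c 5c 02 2f) = 01ac
m3: inner = H(a9 36 36 b3 2b 0d) = 02 00; tag = H(c3 5c 5c 02 00) = 017d ← matches
m4: inner = H(a9 36 36 fd c6 ed) = 03 c5; tag = H(c3 5c 5c 03 c5) = 0243

3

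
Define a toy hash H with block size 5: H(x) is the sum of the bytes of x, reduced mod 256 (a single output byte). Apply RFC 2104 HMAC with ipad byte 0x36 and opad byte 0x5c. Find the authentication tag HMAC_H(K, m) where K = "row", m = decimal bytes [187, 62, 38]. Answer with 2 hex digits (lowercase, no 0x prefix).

Key "row" = 72 6f 77 is 3 bytes ≤ B = 5; zero-pad to 5 bytes: K' = 72 6f 77 00 00.
K' ⊕ ipad = 44 59 41 36 36.  K' ⊕ opad = 2e 33 2b 5c 5c.
Inner input = (K'⊕ipad) ∥ m = 44 59 41 36 36 ∥ bb 3e 26.
Inner hash: sum = 68+89+65+54+54+187+62+38 = 617; mod 256 = 105 → 69.
Outer input = (K'⊕opad) ∥ inner = 2e 33 2b 5c 5c ∥ 69.
Outer hash (tag): sum = 46+51+43+92+92+105 = 429; mod 256 = 173 → ad.

ad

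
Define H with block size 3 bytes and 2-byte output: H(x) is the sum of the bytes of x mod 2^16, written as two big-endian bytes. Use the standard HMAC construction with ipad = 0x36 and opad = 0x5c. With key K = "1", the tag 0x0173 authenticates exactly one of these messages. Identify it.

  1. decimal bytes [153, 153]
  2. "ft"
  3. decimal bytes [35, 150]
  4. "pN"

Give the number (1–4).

2

Key "1" = 31 is 1 byte ≤ B = 3; zero-pad to 3 bytes: K' = 31 00 00.
K' ⊕ ipad = 07 36 36; K' ⊕ opad = 6d 5c 5c.
m1: inner = H(07 36 36 99 99) = 01 a5; tag = H(6d 5c 5c 01 a5) = 01cb
m2: inner = H(07 36 36 66 74) = 01 4d; tag = H(6d 5c 5c 01 4d) = 0173 ← matches
m3: inner = H(07 36 36 23 96) = 01 2c; tag = H(6d 5c 5c 01 2c) = 0152
m4: inner = H(07 36 36 70 4e) = 01 31; tag = H(6d 5c 5c 01 31) = 0157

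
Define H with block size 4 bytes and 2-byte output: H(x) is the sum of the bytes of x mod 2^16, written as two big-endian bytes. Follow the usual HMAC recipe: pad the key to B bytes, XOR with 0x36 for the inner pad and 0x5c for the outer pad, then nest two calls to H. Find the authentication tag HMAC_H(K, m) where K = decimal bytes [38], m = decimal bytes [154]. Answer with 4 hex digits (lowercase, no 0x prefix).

Key decimal bytes [38] = 26 is 1 byte ≤ B = 4; zero-pad to 4 bytes: K' = 26 00 00 00.
K' ⊕ ipad = 10 36 36 36.  K' ⊕ opad = 7a 5c 5c 5c.
Inner input = (K'⊕ipad) ∥ m = 10 36 36 36 ∥ 9a.
Inner hash: sum = 16+54+54+54+154 = 332 → 01 4c.
Outer input = (K'⊕opad) ∥ inner = 7a 5c 5c 5c ∥ 01 4c.
Outer hash (tag): sum = 122+92+92+92+1+76 = 475 → 01 db.

01db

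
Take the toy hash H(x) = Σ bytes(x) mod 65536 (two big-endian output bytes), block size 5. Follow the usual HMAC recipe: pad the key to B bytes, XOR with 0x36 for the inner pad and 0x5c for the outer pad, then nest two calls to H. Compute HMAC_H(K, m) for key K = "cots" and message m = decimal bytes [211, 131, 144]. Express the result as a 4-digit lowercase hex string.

Key "cots" = 63 6f 74 73 is 4 bytes ≤ B = 5; zero-pad to 5 bytes: K' = 63 6f 74 73 00.
K' ⊕ ipad = 55 59 42 45 36.  K' ⊕ opad = 3f 33 28 2f 5c.
Inner input = (K'⊕ipad) ∥ m = 55 59 42 45 36 ∥ d3 83 90.
Inner hash: sum = 85+89+66+69+54+211+131+144 = 849 → 03 51.
Outer input = (K'⊕opad) ∥ inner = 3f 33 28 2f 5c ∥ 03 51.
Outer hash (tag): sum = 63+51+40+47+92+3+81 = 377 → 01 79.

0179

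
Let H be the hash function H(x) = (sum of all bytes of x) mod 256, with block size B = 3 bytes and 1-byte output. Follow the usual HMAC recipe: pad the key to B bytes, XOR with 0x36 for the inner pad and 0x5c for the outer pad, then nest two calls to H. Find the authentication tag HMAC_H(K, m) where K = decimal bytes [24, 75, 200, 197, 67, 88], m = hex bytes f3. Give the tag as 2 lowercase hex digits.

Key decimal bytes [24, 75, 200, 197, 67, 88] = 18 4b c8 c5 43 58 is 6 bytes > B = 3, so hash it first: H(key) = 8b, then zero-pad to 3 bytes: K' = 8b 00 00.
K' ⊕ ipad = bd 36 36.  K' ⊕ opad = d7 5c 5c.
Inner input = (K'⊕ipad) ∥ m = bd 36 36 ∥ f3.
Inner hash: sum = 189+54+54+243 = 540; mod 256 = 28 → 1c.
Outer input = (K'⊕opad) ∥ inner = d7 5c 5c ∥ 1c.
Outer hash (tag): sum = 215+92+92+28 = 427; mod 256 = 171 → ab.

ab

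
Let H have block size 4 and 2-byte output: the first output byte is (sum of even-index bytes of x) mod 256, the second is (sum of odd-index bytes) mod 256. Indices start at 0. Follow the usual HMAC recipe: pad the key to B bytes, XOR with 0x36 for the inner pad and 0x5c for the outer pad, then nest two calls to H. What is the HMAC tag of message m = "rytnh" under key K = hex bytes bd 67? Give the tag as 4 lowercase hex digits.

4c05

Key hex bytes bd 67 is 2 bytes ≤ B = 4; zero-pad to 4 bytes: K' = bd 67 00 00.
K' ⊕ ipad = 8b 51 36 36.  K' ⊕ opad = e1 3b 5c 5c.
Inner input = (K'⊕ipad) ∥ m = 8b 51 36 36 ∥ 72 79 74 6e 68.
Inner hash: even-index sum = 527 mod 256 = 15; odd-index sum = 366 mod 256 = 110 → 0f 6e.
Outer input = (K'⊕opad) ∥ inner = e1 3b 5c 5c ∥ 0f 6e.
Outer hash (tag): even-index sum = 332 mod 256 = 76; odd-index sum = 261 mod 256 = 5 → 4c 05.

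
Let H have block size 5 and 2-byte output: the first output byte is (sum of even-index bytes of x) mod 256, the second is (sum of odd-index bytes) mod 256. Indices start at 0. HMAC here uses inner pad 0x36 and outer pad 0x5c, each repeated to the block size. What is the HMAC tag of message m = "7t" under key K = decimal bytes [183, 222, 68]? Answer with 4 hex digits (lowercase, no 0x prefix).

Key decimal bytes [183, 222, 68] = b7 de 44 is 3 bytes ≤ B = 5; zero-pad to 5 bytes: K' = b7 de 44 00 00.
K' ⊕ ipad = 81 e8 72 36 36.  K' ⊕ opad = eb 82 18 5c 5c.
Inner input = (K'⊕ipad) ∥ m = 81 e8 72 36 36 ∥ 37 74.
Inner hash: even-index sum = 413 mod 256 = 157; odd-index sum = 341 mod 256 = 85 → 9d 55.
Outer input = (K'⊕opad) ∥ inner = eb 82 18 5c 5c ∥ 9d 55.
Outer hash (tag): even-index sum = 436 mod 256 = 180; odd-index sum = 379 mod 256 = 123 → b4 7b.

b47b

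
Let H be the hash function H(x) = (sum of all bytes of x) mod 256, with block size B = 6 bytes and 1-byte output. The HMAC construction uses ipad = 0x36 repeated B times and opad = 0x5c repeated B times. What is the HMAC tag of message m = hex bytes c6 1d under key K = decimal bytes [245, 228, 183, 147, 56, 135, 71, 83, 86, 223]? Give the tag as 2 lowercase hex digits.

31

Key decimal bytes [245, 228, 183, 147, 56, 135, 71, 83, 86, 223] = f5 e4 b7 93 38 87 47 53 56 df is 10 bytes > B = 6, so hash it first: H(key) = b1, then zero-pad to 6 bytes: K' = b1 00 00 00 00 00.
K' ⊕ ipad = 87 36 36 36 36 36.  K' ⊕ opad = ed 5c 5c 5c 5c 5c.
Inner input = (K'⊕ipad) ∥ m = 87 36 36 36 36 36 ∥ c6 1d.
Inner hash: sum = 135+54+54+54+54+54+198+29 = 632; mod 256 = 120 → 78.
Outer input = (K'⊕opad) ∥ inner = ed 5c 5c 5c 5c 5c ∥ 78.
Outer hash (tag): sum = 237+92+92+92+92+92+120 = 817; mod 256 = 49 → 31.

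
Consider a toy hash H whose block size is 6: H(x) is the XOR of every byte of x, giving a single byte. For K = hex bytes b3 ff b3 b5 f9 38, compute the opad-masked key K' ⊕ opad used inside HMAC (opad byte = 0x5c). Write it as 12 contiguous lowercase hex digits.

Key hex bytes b3 ff b3 b5 f9 38 is exactly B = 6 bytes: K' = b3 ff b3 b5 f9 38.
XOR each byte with 0x5c: b3⊕5c=ef, ff⊕5c=a3, b3⊕5c=ef, b5⊕5c=e9, f9⊕5c=a5, 38⊕5c=64.

efa3efe9a564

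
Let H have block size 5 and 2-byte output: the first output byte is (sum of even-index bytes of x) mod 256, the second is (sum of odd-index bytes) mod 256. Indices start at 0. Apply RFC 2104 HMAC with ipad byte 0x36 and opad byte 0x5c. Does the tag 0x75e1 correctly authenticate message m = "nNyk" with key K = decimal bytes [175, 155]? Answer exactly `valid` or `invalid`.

valid

Key decimal bytes [175, 155] = af 9b is 2 bytes ≤ B = 5; zero-pad to 5 bytes: K' = af 9b 00 00 00.
K' ⊕ ipad = 99 ad 36 36 36; K' ⊕ opad = f3 c7 5c 5c 5c.
Inner hash: even-index sum = 446 mod 256 = 190; odd-index sum = 458 mod 256 = 202 → be ca.
Outer hash (recomputed tag): even-index sum = 629 mod 256 = 117; odd-index sum = 481 mod 256 = 225 → 75 e1.
Recomputed tag = 75e1; claimed = 75e1 → match.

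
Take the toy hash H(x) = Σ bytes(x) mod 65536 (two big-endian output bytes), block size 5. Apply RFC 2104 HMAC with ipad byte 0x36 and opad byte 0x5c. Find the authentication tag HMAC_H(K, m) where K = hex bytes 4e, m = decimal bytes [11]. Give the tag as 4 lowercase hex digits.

01de

Key hex bytes 4e is 1 byte ≤ B = 5; zero-pad to 5 bytes: K' = 4e 00 00 00 00.
K' ⊕ ipad = 78 36 36 36 36.  K' ⊕ opad = 12 5c 5c 5c 5c.
Inner input = (K'⊕ipad) ∥ m = 78 36 36 36 36 ∥ 0b.
Inner hash: sum = 120+54+54+54+54+11 = 347 → 01 5b.
Outer input = (K'⊕opad) ∥ inner = 12 5c 5c 5c 5c ∥ 01 5b.
Outer hash (tag): sum = 18+92+92+92+92+1+91 = 478 → 01 de.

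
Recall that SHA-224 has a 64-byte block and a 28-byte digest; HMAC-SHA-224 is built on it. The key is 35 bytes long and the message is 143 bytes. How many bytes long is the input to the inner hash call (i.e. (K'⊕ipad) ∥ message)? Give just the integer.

207

Key is 35 ≤ 64 bytes, zero-padded: |K'| = 64.
Inner input = (K'⊕ipad) ∥ m → 64 + 143 = 207 bytes.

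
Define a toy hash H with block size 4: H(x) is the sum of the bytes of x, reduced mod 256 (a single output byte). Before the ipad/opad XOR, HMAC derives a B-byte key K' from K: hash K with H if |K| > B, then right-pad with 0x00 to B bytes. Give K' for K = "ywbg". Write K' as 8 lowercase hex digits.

Key "ywbg" = 79 77 62 67 is exactly B = 4 bytes: K' = 79 77 62 67.

79776267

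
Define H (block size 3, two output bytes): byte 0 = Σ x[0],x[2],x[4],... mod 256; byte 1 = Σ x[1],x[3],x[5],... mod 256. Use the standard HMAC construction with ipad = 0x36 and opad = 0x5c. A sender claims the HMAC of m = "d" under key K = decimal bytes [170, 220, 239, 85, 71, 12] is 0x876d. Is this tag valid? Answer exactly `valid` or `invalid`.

Key decimal bytes [170, 220, 239, 85, 71, 12] = aa dc ef 55 47 0c is 6 bytes > B = 3, so hash it first: H(key) = e0 3d, then zero-pad to 3 bytes: K' = e0 3d 00.
K' ⊕ ipad = d6 0b 36; K' ⊕ opad = bc 61 5c.
Inner hash: even-index sum = 268 mod 256 = 12; odd-index sum = 111 mod 256 = 111 → 0c 6f.
Outer hash (recomputed tag): even-index sum = 391 mod 256 = 135; odd-index sum = 109 mod 256 = 109 → 87 6d.
Recomputed tag = 876d; claimed = 876d → match.

valid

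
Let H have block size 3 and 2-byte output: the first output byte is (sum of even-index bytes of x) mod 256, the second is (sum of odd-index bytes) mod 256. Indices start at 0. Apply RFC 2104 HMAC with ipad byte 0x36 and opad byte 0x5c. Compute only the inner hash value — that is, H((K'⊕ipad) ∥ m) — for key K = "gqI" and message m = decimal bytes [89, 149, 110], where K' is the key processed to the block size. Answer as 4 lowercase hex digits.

650e

Key "gqI" = 67 71 49 is exactly B = 3 bytes: K' = 67 71 49.
K' ⊕ ipad = 51 47 7f.
Inner input = 51 47 7f ∥ 59 95 6e.
Inner hash: even-index sum = 357 mod 256 = 101; odd-index sum = 270 mod 256 = 14 → 65 0e.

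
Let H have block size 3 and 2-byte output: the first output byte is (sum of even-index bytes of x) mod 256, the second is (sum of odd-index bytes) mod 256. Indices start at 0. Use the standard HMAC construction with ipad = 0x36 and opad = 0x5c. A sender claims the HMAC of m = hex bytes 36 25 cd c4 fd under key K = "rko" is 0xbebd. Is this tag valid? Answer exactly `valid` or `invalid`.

Key "rko" = 72 6b 6f is exactly B = 3 bytes: K' = 72 6b 6f.
K' ⊕ ipad = 44 5d 59; K' ⊕ opad = 2e 37 33.
Inner hash: even-index sum = 390 mod 256 = 134; odd-index sum = 605 mod 256 = 93 → 86 5d.
Outer hash (recomputed tag): even-index sum = 190 mod 256 = 190; odd-index sum = 189 mod 256 = 189 → be bd.
Recomputed tag = bebd; claimed = bebd → match.

valid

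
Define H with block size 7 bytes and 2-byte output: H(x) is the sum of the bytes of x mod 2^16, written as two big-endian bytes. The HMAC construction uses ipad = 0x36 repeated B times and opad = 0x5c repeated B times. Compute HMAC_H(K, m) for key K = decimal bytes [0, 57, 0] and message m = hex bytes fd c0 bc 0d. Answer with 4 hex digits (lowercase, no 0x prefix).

0369

Key decimal bytes [0, 57, 0] = 00 39 00 is 3 bytes ≤ B = 7; zero-pad to 7 bytes: K' = 00 39 00 00 00 00 00.
K' ⊕ ipad = 36 0f 36 36 36 36 36.  K' ⊕ opad = 5c 65 5c 5c 5c 5c 5c.
Inner input = (K'⊕ipad) ∥ m = 36 0f 36 36 36 36 36 ∥ fd c0 bc 0d.
Inner hash: sum = 54+15+54+54+54+54+54+253+192+188+13 = 985 → 03 d9.
Outer input = (K'⊕opad) ∥ inner = 5c 65 5c 5c 5c 5c 5c ∥ 03 d9.
Outer hash (tag): sum = 92+101+92+92+92+92+92+3+217 = 873 → 03 69.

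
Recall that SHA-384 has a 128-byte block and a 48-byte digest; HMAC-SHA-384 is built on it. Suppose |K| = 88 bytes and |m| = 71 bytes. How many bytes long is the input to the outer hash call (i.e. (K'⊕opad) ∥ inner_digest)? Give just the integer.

Key is 88 ≤ 128 bytes, zero-padded: |K'| = 128.
Outer input = (K'⊕opad) ∥ H(inner) → 128 + 48 = 176 bytes.

176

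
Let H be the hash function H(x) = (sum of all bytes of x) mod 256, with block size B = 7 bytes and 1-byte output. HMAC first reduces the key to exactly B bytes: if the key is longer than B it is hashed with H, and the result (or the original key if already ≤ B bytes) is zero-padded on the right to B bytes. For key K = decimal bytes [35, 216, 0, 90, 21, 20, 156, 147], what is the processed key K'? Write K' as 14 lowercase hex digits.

ad000000000000

|K| = 8 > B = 7, so first hash the key.
H(K): sum = 35+216+0+90+21+20+156+147 = 685; mod 256 = 173 → ad.
Zero-pad H(K) = ad to 7 bytes: K' = ad 00 00 00 00 00 00.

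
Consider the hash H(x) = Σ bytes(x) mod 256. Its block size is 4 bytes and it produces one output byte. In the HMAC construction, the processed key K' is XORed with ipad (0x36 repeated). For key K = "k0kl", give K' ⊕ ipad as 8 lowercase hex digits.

5d065d5a

Key "k0kl" = 6b 30 6b 6c is exactly B = 4 bytes: K' = 6b 30 6b 6c.
XOR each byte with 0x36: 6b⊕36=5d, 30⊕36=06, 6b⊕36=5d, 6c⊕36=5a.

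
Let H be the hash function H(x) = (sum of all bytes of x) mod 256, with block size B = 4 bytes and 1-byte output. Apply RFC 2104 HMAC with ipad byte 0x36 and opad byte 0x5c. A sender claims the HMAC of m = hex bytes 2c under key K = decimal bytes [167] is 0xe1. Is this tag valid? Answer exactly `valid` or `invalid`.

Key decimal bytes [167] = a7 is 1 byte ≤ B = 4; zero-pad to 4 bytes: K' = a7 00 00 00.
K' ⊕ ipad = 91 36 36 36; K' ⊕ opad = fb 5c 5c 5c.
Inner hash: sum = 145+54+54+54+44 = 351; mod 256 = 95 → 5f.
Outer hash (recomputed tag): sum = 251+92+92+92+95 = 622; mod 256 = 110 → 6e.
Recomputed tag = 6e; claimed = e1 → mismatch.

invalid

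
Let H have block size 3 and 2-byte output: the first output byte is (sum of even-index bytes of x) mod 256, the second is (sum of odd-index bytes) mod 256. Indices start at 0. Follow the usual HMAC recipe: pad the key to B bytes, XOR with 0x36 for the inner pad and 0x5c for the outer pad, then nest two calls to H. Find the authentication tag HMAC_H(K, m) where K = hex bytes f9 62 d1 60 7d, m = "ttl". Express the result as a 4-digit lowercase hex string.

4bb9

Key hex bytes f9 62 d1 60 7d is 5 bytes > B = 3, so hash it first: H(key) = 47 c2, then zero-pad to 3 bytes: K' = 47 c2 00.
K' ⊕ ipad = 71 f4 36.  K' ⊕ opad = 1b 9e 5c.
Inner input = (K'⊕ipad) ∥ m = 71 f4 36 ∥ 74 74 6c.
Inner hash: even-index sum = 283 mod 256 = 27; odd-index sum = 468 mod 256 = 212 → 1b d4.
Outer input = (K'⊕opad) ∥ inner = 1b 9e 5c ∥ 1b d4.
Outer hash (tag): even-index sum = 331 mod 256 = 75; odd-index sum = 185 mod 256 = 185 → 4b b9.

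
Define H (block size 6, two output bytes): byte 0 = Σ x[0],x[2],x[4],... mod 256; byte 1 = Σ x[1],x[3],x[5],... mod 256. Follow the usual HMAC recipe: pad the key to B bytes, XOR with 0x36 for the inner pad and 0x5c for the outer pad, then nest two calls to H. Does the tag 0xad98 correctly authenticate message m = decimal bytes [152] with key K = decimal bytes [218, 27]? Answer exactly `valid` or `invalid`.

invalid

Key decimal bytes [218, 27] = da 1b is 2 bytes ≤ B = 6; zero-pad to 6 bytes: K' = da 1b 00 00 00 00.
K' ⊕ ipad = ec 2d 36 36 36 36; K' ⊕ opad = 86 47 5c 5c 5c 5c.
Inner hash: even-index sum = 496 mod 256 = 240; odd-index sum = 153 mod 256 = 153 → f0 99.
Outer hash (recomputed tag): even-index sum = 558 mod 256 = 46; odd-index sum = 408 mod 256 = 152 → 2e 98.
Recomputed tag = 2e98; claimed = ad98 → mismatch.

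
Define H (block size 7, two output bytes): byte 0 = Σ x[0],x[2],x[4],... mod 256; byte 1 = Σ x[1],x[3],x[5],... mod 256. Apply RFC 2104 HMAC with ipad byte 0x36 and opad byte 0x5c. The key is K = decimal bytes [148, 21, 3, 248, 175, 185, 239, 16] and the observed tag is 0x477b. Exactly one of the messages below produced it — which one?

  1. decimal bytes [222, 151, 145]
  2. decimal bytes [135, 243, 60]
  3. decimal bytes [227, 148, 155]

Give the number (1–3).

Key decimal bytes [148, 21, 3, 248, 175, 185, 239, 16] = 94 15 03 f8 af b9 ef 10 is 8 bytes > B = 7, so hash it first: H(key) = 35 d6, then zero-pad to 7 bytes: K' = 35 d6 00 00 00 00 00.
K' ⊕ ipad = 03 e0 36 36 36 36 36; K' ⊕ opad = 69 8a 5c 5c 5c 5c 5c.
m1: inner = H(03 e0 36 36 36 36 36 de 97 91) = 3c bb; tag = H(69 8a 5c 5c 5c 5c 5c 3c bb) = 387e
m2: inner = H(03 e0 36 36 36 36 36 87 f3 3c) = 98 0f; tag = H(69 8a 5c 5c 5c 5c 5c 98 0f) = 8cda
m3: inner = H(03 e0 36 36 36 36 36 e3 94 9b) = 39 ca; tag = H(69 8a 5c 5c 5c 5c 5c 39 ca) = 477b ← matches

3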